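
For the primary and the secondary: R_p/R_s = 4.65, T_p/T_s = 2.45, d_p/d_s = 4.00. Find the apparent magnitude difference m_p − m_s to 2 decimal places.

-4.22

L_p/L_s = (4.65)²(2.45)⁴ = 779.1.
F_p/F_s = (L_p/L_s)/(d_p/d_s)² = 779.1/16.00 = 48.69.
m_p − m_s = −2.5 log₁₀(48.69) = -4.22.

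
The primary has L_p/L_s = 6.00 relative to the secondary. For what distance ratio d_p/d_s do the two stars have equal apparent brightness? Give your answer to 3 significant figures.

Equal flux requires L_p/d_p² = L_s/d_s², so d_p/d_s = √(L_p/L_s)
= √(6.00) = 2.449.

2.45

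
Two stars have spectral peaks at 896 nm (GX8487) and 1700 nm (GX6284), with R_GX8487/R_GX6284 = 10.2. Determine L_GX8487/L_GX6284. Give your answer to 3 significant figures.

Wien's law gives T ∝ 1/λ_max, so T_GX8487/T_GX6284 = λ_GX6284/λ_GX8487 = 1700/896 = 1.897.
Then L ∝ R²T⁴ gives L_GX8487/L_GX6284 = (10.2)² × (1.897)⁴ = 104.0 × 12.96 = 1348.

1.35×10^3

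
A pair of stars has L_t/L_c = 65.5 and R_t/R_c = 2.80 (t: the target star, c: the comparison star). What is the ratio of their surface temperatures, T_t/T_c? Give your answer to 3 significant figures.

L ∝ R²T⁴ gives T ∝ (L/R²)^(1/4), so
T_t/T_c = (65.5 / 2.80²)^(1/4) = (8.355)^(1/4) = 1.700.

1.70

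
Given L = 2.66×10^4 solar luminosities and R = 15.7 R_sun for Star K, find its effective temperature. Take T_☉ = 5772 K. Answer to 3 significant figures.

1.86×10^4 K

T/T_☉ = (L/L_☉)^(1/4) / (R/R_☉)^(1/2)
T = 5772 × (2.66×10^4)^(1/4) / √(15.7) = 5772 × 12.77 / 3.962 = 1.860×10^4 K.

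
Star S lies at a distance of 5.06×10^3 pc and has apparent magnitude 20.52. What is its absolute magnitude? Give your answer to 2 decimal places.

M = m − 5 log₁₀(d/10 pc) = 20.52 − 5 log₁₀(5.06×10^3/10)
  = 20.52 − 5 × 2.704 = 20.52 − 13.52 = 7.00.

7.00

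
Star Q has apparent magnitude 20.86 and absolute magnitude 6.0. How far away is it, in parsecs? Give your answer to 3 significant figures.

m − M = 5 log₁₀(d/10 pc)
20.86 − (6.0) = 14.86 = 5 log₁₀(d/10)
d = 10 × 10^(14.86/5) = 10 × 10^2.972 = 9376 pc.

9.38×10^3 pc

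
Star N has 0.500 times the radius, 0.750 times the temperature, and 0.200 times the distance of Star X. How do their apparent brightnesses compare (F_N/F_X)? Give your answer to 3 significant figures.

L_N/L_X = (R_N/R_X)²(T_N/T_X)⁴ = (0.500)² × (0.750)⁴ = 0.07910.
F_N/F_X = (L_N/L_X)/(d_N/d_X)² = 0.07910 / (0.200)² = 1.978.

1.98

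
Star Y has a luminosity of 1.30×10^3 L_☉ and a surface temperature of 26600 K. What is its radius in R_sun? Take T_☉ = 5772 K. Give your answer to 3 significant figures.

1.70 R_sun

R/R_☉ = √(L/L_☉) / (T/T_☉)² = √(1.30×10^3) / (4.608)²
       = 36.06 / 21.24 = 1.698.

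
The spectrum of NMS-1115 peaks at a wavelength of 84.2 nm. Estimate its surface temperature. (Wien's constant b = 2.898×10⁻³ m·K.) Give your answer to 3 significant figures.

T = b/λ_max = 2.898×10⁻³ / (84.2×10⁻⁹) = 3.442×10^4 K.

3.44×10^4 K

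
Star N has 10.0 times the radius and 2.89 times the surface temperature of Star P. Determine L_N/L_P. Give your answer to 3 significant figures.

From the Stefan–Boltzmann law, L ∝ R²T⁴, so
L_N/L_P = (R_N/R_P)² (T_N/T_P)⁴ = (10.0)² × (2.89)⁴ = 100.0 × 69.76 = 6976.

6.98×10^3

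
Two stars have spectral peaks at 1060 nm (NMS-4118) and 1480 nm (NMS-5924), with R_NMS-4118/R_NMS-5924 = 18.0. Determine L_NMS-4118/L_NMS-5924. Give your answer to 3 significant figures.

Wien's law gives T ∝ 1/λ_max, so T_NMS-4118/T_NMS-5924 = λ_NMS-5924/λ_NMS-4118 = 1480/1060 = 1.396.
Then L ∝ R²T⁴ gives L_NMS-4118/L_NMS-5924 = (18.0)² × (1.396)⁴ = 324.0 × 3.800 = 1231.

1.23×10^3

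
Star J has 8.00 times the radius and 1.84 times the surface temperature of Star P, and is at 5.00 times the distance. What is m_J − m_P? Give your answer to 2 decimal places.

L_J/L_P = (8.00)²(1.84)⁴ = 733.6.
F_J/F_P = (L_J/L_P)/(d_J/d_P)² = 733.6/25.00 = 29.34.
m_J − m_P = −2.5 log₁₀(29.34) = -3.67.

-3.67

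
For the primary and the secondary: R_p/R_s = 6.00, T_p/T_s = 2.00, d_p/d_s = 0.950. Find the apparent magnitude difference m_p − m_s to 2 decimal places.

L_p/L_s = (6.00)²(2.00)⁴ = 576.0.
F_p/F_s = (L_p/L_s)/(d_p/d_s)² = 576.0/0.9025 = 638.2.
m_p − m_s = −2.5 log₁₀(638.2) = -7.01.

-7.01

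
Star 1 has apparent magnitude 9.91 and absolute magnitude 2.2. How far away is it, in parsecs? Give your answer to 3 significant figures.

m − M = 5 log₁₀(d/10 pc)
9.91 − (2.2) = 7.71 = 5 log₁₀(d/10)
d = 10 × 10^(7.71/5) = 10 × 10^1.542 = 348.3 pc.

348 pc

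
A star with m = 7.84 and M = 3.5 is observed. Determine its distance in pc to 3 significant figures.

m − M = 5 log₁₀(d/10 pc)
7.84 − (3.5) = 4.34 = 5 log₁₀(d/10)
d = 10 × 10^(4.34/5) = 10 × 10^0.868 = 73.79 pc.

73.8 pc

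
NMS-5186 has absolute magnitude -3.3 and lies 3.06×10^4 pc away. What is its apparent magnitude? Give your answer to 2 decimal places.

14.13

m = M + 5 log₁₀(d/10 pc) = -3.3 + 5 log₁₀(3.06×10^4/10)
  = -3.3 + 5 × 3.486 = -3.3 + 17.43 = 14.13.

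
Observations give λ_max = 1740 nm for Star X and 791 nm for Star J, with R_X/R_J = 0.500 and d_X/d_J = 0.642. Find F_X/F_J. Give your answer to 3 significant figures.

Wien's law: T_X/T_J = λ_J/λ_X = 791/1740 = 0.4546.
L_X/L_J = (R_X/R_J)²(T_X/T_J)⁴ = (0.500)²(0.4546)⁴ = 0.01068.
F_X/F_J = (L_X/L_J)/(d_X/d_J)² = 0.01068/(0.642)² = 0.02590.

0.0259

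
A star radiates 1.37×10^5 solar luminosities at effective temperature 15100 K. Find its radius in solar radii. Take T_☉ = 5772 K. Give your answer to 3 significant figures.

R/R_☉ = √(L/L_☉) / (T/T_☉)² = √(1.37×10^5) / (2.616)²
       = 370.1 / 6.844 = 54.08.

54.1 solar radii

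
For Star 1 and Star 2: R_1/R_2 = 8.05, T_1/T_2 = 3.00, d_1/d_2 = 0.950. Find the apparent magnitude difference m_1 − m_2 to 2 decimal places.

L_1/L_2 = (8.05)²(3.00)⁴ = 5249.
F_1/F_2 = (L_1/L_2)/(d_1/d_2)² = 5249/0.9025 = 5816.
m_1 − m_2 = −2.5 log₁₀(5816) = -9.41.

-9.41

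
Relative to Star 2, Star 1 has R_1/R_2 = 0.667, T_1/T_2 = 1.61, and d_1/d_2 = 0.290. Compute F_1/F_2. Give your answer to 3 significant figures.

L_1/L_2 = (R_1/R_2)²(T_1/T_2)⁴ = (0.667)² × (1.61)⁴ = 2.989.
F_1/F_2 = (L_1/L_2)/(d_1/d_2)² = 2.989 / (0.290)² = 35.54.

35.5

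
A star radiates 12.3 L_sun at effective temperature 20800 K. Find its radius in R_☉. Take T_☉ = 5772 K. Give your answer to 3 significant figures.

0.270 R_☉

R/R_☉ = √(L/L_☉) / (T/T_☉)² = √(12.3) / (3.604)²
       = 3.507 / 12.99 = 0.2701.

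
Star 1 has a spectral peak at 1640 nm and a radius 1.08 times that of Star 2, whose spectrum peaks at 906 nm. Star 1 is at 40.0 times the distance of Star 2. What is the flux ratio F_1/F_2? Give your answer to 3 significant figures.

Wien's law: T_1/T_2 = λ_2/λ_1 = 906/1640 = 0.5524.
L_1/L_2 = (R_1/R_2)²(T_1/T_2)⁴ = (1.08)²(0.5524)⁴ = 0.1086.
F_1/F_2 = (L_1/L_2)/(d_1/d_2)² = 0.1086/(40.0)² = 6.790×10^-5.

6.79×10^-5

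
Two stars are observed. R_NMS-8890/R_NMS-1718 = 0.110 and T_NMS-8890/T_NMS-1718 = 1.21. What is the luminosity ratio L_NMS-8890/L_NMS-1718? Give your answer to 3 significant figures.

0.0259

From the Stefan–Boltzmann law, L ∝ R²T⁴, so
L_NMS-8890/L_NMS-1718 = (R_NMS-8890/R_NMS-1718)² (T_NMS-8890/T_NMS-1718)⁴ = (0.110)² × (1.21)⁴ = 0.01210 × 2.144 = 0.02594.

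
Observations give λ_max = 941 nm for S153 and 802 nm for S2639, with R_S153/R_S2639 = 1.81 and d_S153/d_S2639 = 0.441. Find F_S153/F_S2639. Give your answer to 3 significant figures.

8.89

Wien's law: T_S153/T_S2639 = λ_S2639/λ_S153 = 802/941 = 0.8523.
L_S153/L_S2639 = (R_S153/R_S2639)²(T_S153/T_S2639)⁴ = (1.81)²(0.8523)⁴ = 1.729.
F_S153/F_S2639 = (L_S153/L_S2639)/(d_S153/d_S2639)² = 1.729/(0.441)² = 8.888.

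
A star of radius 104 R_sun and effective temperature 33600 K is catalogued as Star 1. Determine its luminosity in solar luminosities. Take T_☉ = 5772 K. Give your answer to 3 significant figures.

1.24×10^7 solar luminosities

L/L_☉ = (R/R_☉)² (T/T_☉)⁴ = (104)² × (33600/5772)⁴
       = 1.082×10^4 × (5.821)⁴ = 1.082×10^4 × 1148 = 1.242×10^7.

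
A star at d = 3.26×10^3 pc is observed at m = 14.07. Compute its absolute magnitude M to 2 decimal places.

1.50

M = m − 5 log₁₀(d/10 pc) = 14.07 − 5 log₁₀(3.26×10^3/10)
  = 14.07 − 5 × 2.513 = 14.07 − 12.57 = 1.50.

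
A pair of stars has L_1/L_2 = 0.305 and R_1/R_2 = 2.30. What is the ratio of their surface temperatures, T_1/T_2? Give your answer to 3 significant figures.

0.490

L ∝ R²T⁴ gives T ∝ (L/R²)^(1/4), so
T_1/T_2 = (0.305 / 2.30²)^(1/4) = (0.05766)^(1/4) = 0.4900.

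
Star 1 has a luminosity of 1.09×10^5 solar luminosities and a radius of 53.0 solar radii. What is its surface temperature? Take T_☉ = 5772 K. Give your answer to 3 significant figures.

T/T_☉ = (L/L_☉)^(1/4) / (R/R_☉)^(1/2)
T = 5772 × (1.09×10^5)^(1/4) / √(53.0) = 5772 × 18.17 / 7.280 = 1.441×10^4 K.

1.44×10^4 K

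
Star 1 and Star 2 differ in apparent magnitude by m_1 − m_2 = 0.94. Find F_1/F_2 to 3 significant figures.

0.421

F_1/F_2 = 10^(−(m_1 − m_2)/2.5) = 10^(-0.94/2.5) = 10^-0.376 = 0.4207.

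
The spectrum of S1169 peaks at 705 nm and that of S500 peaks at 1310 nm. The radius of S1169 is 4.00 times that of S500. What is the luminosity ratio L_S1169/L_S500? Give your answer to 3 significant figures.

Wien's law gives T ∝ 1/λ_max, so T_S1169/T_S500 = λ_S500/λ_S1169 = 1310/705 = 1.858.
Then L ∝ R²T⁴ gives L_S1169/L_S500 = (4.00)² × (1.858)⁴ = 16.00 × 11.92 = 190.7.

191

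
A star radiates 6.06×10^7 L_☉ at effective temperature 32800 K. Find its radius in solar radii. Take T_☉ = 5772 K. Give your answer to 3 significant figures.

R/R_☉ = √(L/L_☉) / (T/T_☉)² = √(6.06×10^7) / (5.683)²
       = 7785 / 32.29 = 241.1.

241 solar radii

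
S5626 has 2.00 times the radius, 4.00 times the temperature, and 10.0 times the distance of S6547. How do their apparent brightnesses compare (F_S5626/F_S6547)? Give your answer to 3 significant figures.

10.2

L_S5626/L_S6547 = (R_S5626/R_S6547)²(T_S5626/T_S6547)⁴ = (2.00)² × (4.00)⁴ = 1024.
F_S5626/F_S6547 = (L_S5626/L_S6547)/(d_S5626/d_S6547)² = 1024 / (10.0)² = 10.24.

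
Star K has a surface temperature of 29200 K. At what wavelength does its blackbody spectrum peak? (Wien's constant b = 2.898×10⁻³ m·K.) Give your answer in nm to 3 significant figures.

99.2 nm

λ_max = b/T = 2.898×10⁻³ / 29200 = 9.92×10^-8 m = 99.25 nm.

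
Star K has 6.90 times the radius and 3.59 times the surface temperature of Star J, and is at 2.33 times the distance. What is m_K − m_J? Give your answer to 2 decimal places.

-7.91

L_K/L_J = (6.90)²(3.59)⁴ = 7908.
F_K/F_J = (L_K/L_J)/(d_K/d_J)² = 7908/5.429 = 1457.
m_K − m_J = −2.5 log₁₀(1457) = -7.91.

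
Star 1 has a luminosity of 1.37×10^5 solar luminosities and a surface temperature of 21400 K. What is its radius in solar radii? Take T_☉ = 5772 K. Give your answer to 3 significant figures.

26.9 solar radii

R/R_☉ = √(L/L_☉) / (T/T_☉)² = √(1.37×10^5) / (3.708)²
       = 370.1 / 13.75 = 26.93.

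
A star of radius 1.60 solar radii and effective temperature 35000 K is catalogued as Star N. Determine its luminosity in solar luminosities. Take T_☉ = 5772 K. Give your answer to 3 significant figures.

3.46×10^3 solar luminosities

L/L_☉ = (R/R_☉)² (T/T_☉)⁴ = (1.60)² × (35000/5772)⁴
       = 2.560 × (6.064)⁴ = 2.560 × 1352 = 3461.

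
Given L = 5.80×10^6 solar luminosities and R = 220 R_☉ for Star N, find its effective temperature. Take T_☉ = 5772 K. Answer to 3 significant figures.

1.91×10^4 K

T/T_☉ = (L/L_☉)^(1/4) / (R/R_☉)^(1/2)
T = 5772 × (5.80×10^6)^(1/4) / √(220) = 5772 × 49.07 / 14.83 = 1.910×10^4 K.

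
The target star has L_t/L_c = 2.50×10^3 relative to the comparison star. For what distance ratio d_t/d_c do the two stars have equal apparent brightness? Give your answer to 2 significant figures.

50

Equal flux requires L_t/d_t² = L_c/d_c², so d_t/d_c = √(L_t/L_c)
= √(2.50×10^3) = 50.00.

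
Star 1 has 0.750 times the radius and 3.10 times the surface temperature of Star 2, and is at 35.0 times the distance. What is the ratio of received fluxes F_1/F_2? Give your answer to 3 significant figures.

0.0424

L_1/L_2 = (R_1/R_2)²(T_1/T_2)⁴ = (0.750)² × (3.10)⁴ = 51.95.
F_1/F_2 = (L_1/L_2)/(d_1/d_2)² = 51.95 / (35.0)² = 0.04241.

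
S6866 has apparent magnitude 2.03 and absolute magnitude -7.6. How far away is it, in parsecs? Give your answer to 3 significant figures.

m − M = 5 log₁₀(d/10 pc)
2.03 − (-7.6) = 9.63 = 5 log₁₀(d/10)
d = 10 × 10^(9.63/5) = 10 × 10^1.926 = 843.3 pc.

843 pc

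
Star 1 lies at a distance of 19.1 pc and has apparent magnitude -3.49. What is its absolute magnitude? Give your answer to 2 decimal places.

-4.90

M = m − 5 log₁₀(d/10 pc) = -3.49 − 5 log₁₀(19.1/10)
  = -3.49 − 5 × 0.281 = -3.49 − 1.41 = -4.90.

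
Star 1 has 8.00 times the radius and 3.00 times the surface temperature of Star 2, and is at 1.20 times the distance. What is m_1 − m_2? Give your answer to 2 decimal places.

L_1/L_2 = (8.00)²(3.00)⁴ = 5184.
F_1/F_2 = (L_1/L_2)/(d_1/d_2)² = 5184/1.440 = 3600.
m_1 − m_2 = −2.5 log₁₀(3600) = -8.89.

-8.89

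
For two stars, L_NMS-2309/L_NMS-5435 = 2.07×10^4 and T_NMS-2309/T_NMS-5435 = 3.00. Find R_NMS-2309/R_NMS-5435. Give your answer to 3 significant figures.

L ∝ R²T⁴ gives R ∝ √L / T², so
R_NMS-2309/R_NMS-5435 = √(2.07×10^4) / (3.00)² = 143.9 / 9.000 = 15.99.

16.0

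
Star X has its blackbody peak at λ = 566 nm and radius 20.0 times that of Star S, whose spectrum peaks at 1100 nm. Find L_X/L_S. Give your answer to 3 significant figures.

Wien's law gives T ∝ 1/λ_max, so T_X/T_S = λ_S/λ_X = 1100/566 = 1.943.
Then L ∝ R²T⁴ gives L_X/L_S = (20.0)² × (1.943)⁴ = 400.0 × 14.27 = 5706.

5.71×10^3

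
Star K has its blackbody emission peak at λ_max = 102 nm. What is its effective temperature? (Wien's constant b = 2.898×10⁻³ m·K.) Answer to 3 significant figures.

2.84×10^4 K

T = b/λ_max = 2.898×10⁻³ / (102×10⁻⁹) = 2.841×10^4 K.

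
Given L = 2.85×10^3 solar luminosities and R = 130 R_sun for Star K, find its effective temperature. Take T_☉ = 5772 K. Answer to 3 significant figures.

T/T_☉ = (L/L_☉)^(1/4) / (R/R_☉)^(1/2)
T = 5772 × (2.85×10^3)^(1/4) / √(130) = 5772 × 7.307 / 11.40 = 3699 K.

3.70×10^3 K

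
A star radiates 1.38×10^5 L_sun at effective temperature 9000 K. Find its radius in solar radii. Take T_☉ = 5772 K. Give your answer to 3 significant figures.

R/R_☉ = √(L/L_☉) / (T/T_☉)² = √(1.38×10^5) / (1.559)²
       = 371.5 / 2.431 = 152.8.

153 solar radii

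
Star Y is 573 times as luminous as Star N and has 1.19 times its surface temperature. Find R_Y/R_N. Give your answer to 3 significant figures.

16.9

L ∝ R²T⁴ gives R ∝ √L / T², so
R_Y/R_N = √(573) / (1.19)² = 23.94 / 1.416 = 16.90.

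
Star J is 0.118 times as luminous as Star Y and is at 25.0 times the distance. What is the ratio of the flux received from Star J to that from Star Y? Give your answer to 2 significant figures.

1.9×10^-4

F = L/(4πd²), so F_J/F_Y = (L_J/L_Y) / (d_J/d_Y)²
= 0.118 / (25.0)² = 0.118 / 625.0 = 1.888×10^-4.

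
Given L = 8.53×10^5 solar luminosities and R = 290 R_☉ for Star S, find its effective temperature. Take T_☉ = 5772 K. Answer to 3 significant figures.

T/T_☉ = (L/L_☉)^(1/4) / (R/R_☉)^(1/2)
T = 5772 × (8.53×10^5)^(1/4) / √(290) = 5772 × 30.39 / 17.03 = 1.030×10^4 K.

1.03×10^4 K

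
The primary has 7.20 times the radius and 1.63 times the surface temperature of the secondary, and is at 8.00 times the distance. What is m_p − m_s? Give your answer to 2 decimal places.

L_p/L_s = (7.20)²(1.63)⁴ = 365.9.
F_p/F_s = (L_p/L_s)/(d_p/d_s)² = 365.9/64.00 = 5.718.
m_p − m_s = −2.5 log₁₀(5.718) = -1.89.

-1.89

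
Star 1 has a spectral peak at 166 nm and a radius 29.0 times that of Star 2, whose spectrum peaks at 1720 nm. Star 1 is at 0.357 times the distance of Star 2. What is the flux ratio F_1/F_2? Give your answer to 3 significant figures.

Wien's law: T_1/T_2 = λ_2/λ_1 = 1720/166 = 10.36.
L_1/L_2 = (R_1/R_2)²(T_1/T_2)⁴ = (29.0)²(10.36)⁴ = 9.693×10^6.
F_1/F_2 = (L_1/L_2)/(d_1/d_2)² = 9.693×10^6/(0.357)² = 7.606×10^7.

7.61×10^7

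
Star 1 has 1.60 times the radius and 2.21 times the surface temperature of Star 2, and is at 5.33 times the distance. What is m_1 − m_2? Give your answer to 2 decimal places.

-0.83

L_1/L_2 = (1.60)²(2.21)⁴ = 61.07.
F_1/F_2 = (L_1/L_2)/(d_1/d_2)² = 61.07/28.41 = 2.150.
m_1 − m_2 = −2.5 log₁₀(2.150) = -0.83.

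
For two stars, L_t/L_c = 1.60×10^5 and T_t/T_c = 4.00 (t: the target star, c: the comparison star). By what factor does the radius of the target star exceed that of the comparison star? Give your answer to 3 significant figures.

L ∝ R²T⁴ gives R ∝ √L / T², so
R_t/R_c = √(1.60×10^5) / (4.00)² = 400.0 / 16.00 = 25.00.

25.0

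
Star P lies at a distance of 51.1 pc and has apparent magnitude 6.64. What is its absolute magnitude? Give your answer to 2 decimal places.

3.10

M = m − 5 log₁₀(d/10 pc) = 6.64 − 5 log₁₀(51.1/10)
  = 6.64 − 5 × 0.708 = 6.64 − 3.54 = 3.10.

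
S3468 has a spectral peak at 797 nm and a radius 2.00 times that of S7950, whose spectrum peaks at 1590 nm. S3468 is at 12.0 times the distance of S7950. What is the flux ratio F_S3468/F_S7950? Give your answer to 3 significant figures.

Wien's law: T_S3468/T_S7950 = λ_S7950/λ_S3468 = 1590/797 = 1.995.
L_S3468/L_S7950 = (R_S3468/R_S7950)²(T_S3468/T_S7950)⁴ = (2.00)²(1.995)⁴ = 63.36.
F_S3468/F_S7950 = (L_S3468/L_S7950)/(d_S3468/d_S7950)² = 63.36/(12.0)² = 0.4400.

0.440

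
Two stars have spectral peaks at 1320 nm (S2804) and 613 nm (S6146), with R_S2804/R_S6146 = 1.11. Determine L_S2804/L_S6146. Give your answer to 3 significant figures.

Wien's law gives T ∝ 1/λ_max, so T_S2804/T_S6146 = λ_S6146/λ_S2804 = 613/1320 = 0.4644.
Then L ∝ R²T⁴ gives L_S2804/L_S6146 = (1.11)² × (0.4644)⁴ = 1.232 × 0.04651 = 0.05730.

0.0573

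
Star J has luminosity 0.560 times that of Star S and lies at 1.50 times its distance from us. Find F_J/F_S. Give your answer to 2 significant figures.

F = L/(4πd²), so F_J/F_S = (L_J/L_S) / (d_J/d_S)²
= 0.560 / (1.50)² = 0.560 / 2.250 = 0.2489.

0.25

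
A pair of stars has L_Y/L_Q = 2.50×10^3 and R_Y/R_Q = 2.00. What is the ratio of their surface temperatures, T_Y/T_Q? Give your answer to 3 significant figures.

L ∝ R²T⁴ gives T ∝ (L/R²)^(1/4), so
T_Y/T_Q = (2.50×10^3 / 2.00²)^(1/4) = (625.0)^(1/4) = 5.000.

5.00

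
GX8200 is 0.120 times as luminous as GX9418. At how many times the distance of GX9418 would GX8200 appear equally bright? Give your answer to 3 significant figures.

Equal flux requires L_GX8200/d_GX8200² = L_GX9418/d_GX9418², so d_GX8200/d_GX9418 = √(L_GX8200/L_GX9418)
= √(0.120) = 0.3464.

0.346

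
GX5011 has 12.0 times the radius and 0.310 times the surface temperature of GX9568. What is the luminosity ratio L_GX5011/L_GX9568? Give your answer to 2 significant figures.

1.3

From the Stefan–Boltzmann law, L ∝ R²T⁴, so
L_GX5011/L_GX9568 = (R_GX5011/R_GX9568)² (T_GX5011/T_GX9568)⁴ = (12.0)² × (0.310)⁴ = 144.0 × 0.009235 = 1.330.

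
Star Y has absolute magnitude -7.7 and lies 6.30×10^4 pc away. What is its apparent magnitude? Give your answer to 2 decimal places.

11.30

m = M + 5 log₁₀(d/10 pc) = -7.7 + 5 log₁₀(6.30×10^4/10)
  = -7.7 + 5 × 3.799 = -7.7 + 19.00 = 11.30.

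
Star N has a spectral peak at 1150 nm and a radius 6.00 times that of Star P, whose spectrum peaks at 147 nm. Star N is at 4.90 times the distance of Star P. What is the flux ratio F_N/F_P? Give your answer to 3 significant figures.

Wien's law: T_N/T_P = λ_P/λ_N = 147/1150 = 0.1278.
L_N/L_P = (R_N/R_P)²(T_N/T_P)⁴ = (6.00)²(0.1278)⁴ = 0.009611.
F_N/F_P = (L_N/L_P)/(d_N/d_P)² = 0.009611/(4.90)² = 4.003×10^-4.

4.00×10^-4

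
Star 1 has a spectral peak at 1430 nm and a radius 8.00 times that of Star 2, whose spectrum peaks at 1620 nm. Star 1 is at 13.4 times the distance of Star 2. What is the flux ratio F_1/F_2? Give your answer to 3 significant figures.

Wien's law: T_1/T_2 = λ_2/λ_1 = 1620/1430 = 1.133.
L_1/L_2 = (R_1/R_2)²(T_1/T_2)⁴ = (8.00)²(1.133)⁴ = 105.4.
F_1/F_2 = (L_1/L_2)/(d_1/d_2)² = 105.4/(13.4)² = 0.5871.

0.587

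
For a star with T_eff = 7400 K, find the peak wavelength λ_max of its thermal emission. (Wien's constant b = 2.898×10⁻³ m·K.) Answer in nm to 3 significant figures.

392 nm

λ_max = b/T = 2.898×10⁻³ / 7400 = 3.92×10^-7 m = 391.6 nm.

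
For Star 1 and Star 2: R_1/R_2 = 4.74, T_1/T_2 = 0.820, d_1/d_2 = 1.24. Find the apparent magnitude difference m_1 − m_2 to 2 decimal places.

-2.05

L_1/L_2 = (4.74)²(0.820)⁴ = 10.16.
F_1/F_2 = (L_1/L_2)/(d_1/d_2)² = 10.16/1.538 = 6.606.
m_1 − m_2 = −2.5 log₁₀(6.606) = -2.05.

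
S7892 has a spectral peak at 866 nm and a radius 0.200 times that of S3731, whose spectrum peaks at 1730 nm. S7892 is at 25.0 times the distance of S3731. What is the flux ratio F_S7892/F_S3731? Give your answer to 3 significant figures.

Wien's law: T_S7892/T_S3731 = λ_S3731/λ_S7892 = 1730/866 = 1.998.
L_S7892/L_S3731 = (R_S7892/R_S3731)²(T_S7892/T_S3731)⁴ = (0.200)²(1.998)⁴ = 0.6370.
F_S7892/F_S3731 = (L_S7892/L_S3731)/(d_S7892/d_S3731)² = 0.6370/(25.0)² = 0.001019.

0.00102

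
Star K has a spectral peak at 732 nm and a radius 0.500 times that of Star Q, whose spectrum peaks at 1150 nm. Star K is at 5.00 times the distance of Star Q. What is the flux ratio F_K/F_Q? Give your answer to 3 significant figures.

0.0609

Wien's law: T_K/T_Q = λ_Q/λ_K = 1150/732 = 1.571.
L_K/L_Q = (R_K/R_Q)²(T_K/T_Q)⁴ = (0.500)²(1.571)⁴ = 1.523.
F_K/F_Q = (L_K/L_Q)/(d_K/d_Q)² = 1.523/(5.00)² = 0.06092.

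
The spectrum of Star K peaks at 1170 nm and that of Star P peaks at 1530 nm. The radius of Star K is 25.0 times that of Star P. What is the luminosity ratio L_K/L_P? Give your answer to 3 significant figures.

1.83×10^3

Wien's law gives T ∝ 1/λ_max, so T_K/T_P = λ_P/λ_K = 1530/1170 = 1.308.
Then L ∝ R²T⁴ gives L_K/L_P = (25.0)² × (1.308)⁴ = 625.0 × 2.924 = 1828.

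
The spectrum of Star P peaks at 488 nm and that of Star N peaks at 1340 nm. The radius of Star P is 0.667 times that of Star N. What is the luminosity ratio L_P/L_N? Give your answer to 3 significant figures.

Wien's law gives T ∝ 1/λ_max, so T_P/T_N = λ_N/λ_P = 1340/488 = 2.746.
Then L ∝ R²T⁴ gives L_P/L_N = (0.667)² × (2.746)⁴ = 0.4449 × 56.85 = 25.29.

25.3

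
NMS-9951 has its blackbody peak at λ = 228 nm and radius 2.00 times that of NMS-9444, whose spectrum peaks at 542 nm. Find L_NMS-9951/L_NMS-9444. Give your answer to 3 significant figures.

128

Wien's law gives T ∝ 1/λ_max, so T_NMS-9951/T_NMS-9444 = λ_NMS-9444/λ_NMS-9951 = 542/228 = 2.377.
Then L ∝ R²T⁴ gives L_NMS-9951/L_NMS-9444 = (2.00)² × (2.377)⁴ = 4.000 × 31.93 = 127.7.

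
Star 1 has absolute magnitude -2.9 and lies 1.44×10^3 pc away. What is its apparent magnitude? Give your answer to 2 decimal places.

7.89

m = M + 5 log₁₀(d/10 pc) = -2.9 + 5 log₁₀(1.44×10^3/10)
  = -2.9 + 5 × 2.158 = -2.9 + 10.79 = 7.89.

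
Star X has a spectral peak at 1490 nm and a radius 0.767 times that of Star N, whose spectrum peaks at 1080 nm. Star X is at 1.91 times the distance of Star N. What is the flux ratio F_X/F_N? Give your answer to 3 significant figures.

0.0445

Wien's law: T_X/T_N = λ_N/λ_X = 1080/1490 = 0.7248.
L_X/L_N = (R_X/R_N)²(T_X/T_N)⁴ = (0.767)²(0.7248)⁴ = 0.1624.
F_X/F_N = (L_X/L_N)/(d_X/d_N)² = 0.1624/(1.91)² = 0.04451.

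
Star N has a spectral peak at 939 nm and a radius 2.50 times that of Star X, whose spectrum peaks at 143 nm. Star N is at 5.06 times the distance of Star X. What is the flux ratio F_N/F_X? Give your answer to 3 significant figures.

Wien's law: T_N/T_X = λ_X/λ_N = 143/939 = 0.1523.
L_N/L_X = (R_N/R_X)²(T_N/T_X)⁴ = (2.50)²(0.1523)⁴ = 0.003362.
F_N/F_X = (L_N/L_X)/(d_N/d_X)² = 0.003362/(5.06)² = 1.313×10^-4.

1.31×10^-4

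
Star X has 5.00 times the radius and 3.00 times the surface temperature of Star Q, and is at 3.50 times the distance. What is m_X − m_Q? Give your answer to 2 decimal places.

L_X/L_Q = (5.00)²(3.00)⁴ = 2025.
F_X/F_Q = (L_X/L_Q)/(d_X/d_Q)² = 2025/12.25 = 165.3.
m_X − m_Q = −2.5 log₁₀(165.3) = -5.55.

-5.55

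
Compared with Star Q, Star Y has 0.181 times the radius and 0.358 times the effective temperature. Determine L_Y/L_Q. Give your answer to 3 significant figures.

From the Stefan–Boltzmann law, L ∝ R²T⁴, so
L_Y/L_Q = (R_Y/R_Q)² (T_Y/T_Q)⁴ = (0.181)² × (0.358)⁴ = 0.03276 × 0.01643 = 5.381×10^-4.

5.38×10^-4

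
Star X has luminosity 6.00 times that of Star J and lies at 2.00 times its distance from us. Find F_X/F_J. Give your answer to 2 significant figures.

F = L/(4πd²), so F_X/F_J = (L_X/L_J) / (d_X/d_J)²
= 6.00 / (2.00)² = 6.00 / 4.000 = 1.500.

1.5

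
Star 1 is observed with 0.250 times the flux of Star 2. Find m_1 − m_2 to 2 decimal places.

m_1 − m_2 = −2.5 log₁₀(F_1/F_2) = −2.5 log₁₀(0.250) = −2.5 × (-0.602) = 1.505.

1.51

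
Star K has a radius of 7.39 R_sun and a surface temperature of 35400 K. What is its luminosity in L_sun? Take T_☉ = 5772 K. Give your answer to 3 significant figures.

L/L_☉ = (R/R_☉)² (T/T_☉)⁴ = (7.39)² × (35400/5772)⁴
       = 54.61 × (6.133)⁴ = 54.61 × 1415 = 7.727×10^4.

7.73×10^4 L_sun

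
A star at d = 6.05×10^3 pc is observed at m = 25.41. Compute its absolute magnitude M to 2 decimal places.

11.50

M = m − 5 log₁₀(d/10 pc) = 25.41 − 5 log₁₀(6.05×10^3/10)
  = 25.41 − 5 × 2.782 = 25.41 − 13.91 = 11.50.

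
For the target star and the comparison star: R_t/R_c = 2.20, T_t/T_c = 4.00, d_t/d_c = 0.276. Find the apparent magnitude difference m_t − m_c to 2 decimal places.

L_t/L_c = (2.20)²(4.00)⁴ = 1239.
F_t/F_c = (L_t/L_c)/(d_t/d_c)² = 1239/0.07618 = 1.627×10^4.
m_t − m_c = −2.5 log₁₀(1.627×10^4) = -10.53.

-10.53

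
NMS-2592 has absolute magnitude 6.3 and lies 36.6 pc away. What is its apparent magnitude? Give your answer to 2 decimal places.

9.12

m = M + 5 log₁₀(d/10 pc) = 6.3 + 5 log₁₀(36.6/10)
  = 6.3 + 5 × 0.563 = 6.3 + 2.82 = 9.12.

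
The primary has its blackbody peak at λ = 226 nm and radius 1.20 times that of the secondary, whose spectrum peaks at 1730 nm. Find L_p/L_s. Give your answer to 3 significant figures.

4.94×10^3

Wien's law gives T ∝ 1/λ_max, so T_p/T_s = λ_s/λ_p = 1730/226 = 7.655.
Then L ∝ R²T⁴ gives L_p/L_s = (1.20)² × (7.655)⁴ = 1.440 × 3434 = 4944.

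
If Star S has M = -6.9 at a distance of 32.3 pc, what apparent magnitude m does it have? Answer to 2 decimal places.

-4.35

m = M + 5 log₁₀(d/10 pc) = -6.9 + 5 log₁₀(32.3/10)
  = -6.9 + 5 × 0.509 = -6.9 + 2.55 = -4.35.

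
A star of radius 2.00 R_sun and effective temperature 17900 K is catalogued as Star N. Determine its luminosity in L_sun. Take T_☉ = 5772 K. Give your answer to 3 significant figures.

L/L_☉ = (R/R_☉)² (T/T_☉)⁴ = (2.00)² × (17900/5772)⁴
       = 4.000 × (3.101)⁴ = 4.000 × 92.49 = 370.0.

370 L_sun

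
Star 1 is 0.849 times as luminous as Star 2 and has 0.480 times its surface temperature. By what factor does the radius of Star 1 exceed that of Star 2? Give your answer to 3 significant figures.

4.00

L ∝ R²T⁴ gives R ∝ √L / T², so
R_1/R_2 = √(0.849) / (0.480)² = 0.9214 / 0.2304 = 3.999.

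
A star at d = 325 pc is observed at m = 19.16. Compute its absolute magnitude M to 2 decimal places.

11.60

M = m − 5 log₁₀(d/10 pc) = 19.16 − 5 log₁₀(325/10)
  = 19.16 − 5 × 1.512 = 19.16 − 7.56 = 11.60.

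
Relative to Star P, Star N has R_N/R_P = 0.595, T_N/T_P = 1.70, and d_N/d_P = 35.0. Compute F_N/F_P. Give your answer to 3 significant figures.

L_N/L_P = (R_N/R_P)²(T_N/T_P)⁴ = (0.595)² × (1.70)⁴ = 2.957.
F_N/F_P = (L_N/L_P)/(d_N/d_P)² = 2.957 / (35.0)² = 0.002414.

0.00241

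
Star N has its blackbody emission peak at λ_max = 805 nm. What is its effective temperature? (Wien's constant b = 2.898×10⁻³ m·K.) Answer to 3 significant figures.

3.60×10^3 K

T = b/λ_max = 2.898×10⁻³ / (805×10⁻⁹) = 3600 K.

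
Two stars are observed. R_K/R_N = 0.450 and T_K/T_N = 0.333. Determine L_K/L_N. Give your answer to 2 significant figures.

From the Stefan–Boltzmann law, L ∝ R²T⁴, so
L_K/L_N = (R_K/R_N)² (T_K/T_N)⁴ = (0.450)² × (0.333)⁴ = 0.2025 × 0.01230 = 0.002490.

0.0025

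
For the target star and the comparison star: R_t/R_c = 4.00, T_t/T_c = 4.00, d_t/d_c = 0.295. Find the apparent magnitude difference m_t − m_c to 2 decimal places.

L_t/L_c = (4.00)²(4.00)⁴ = 4096.
F_t/F_c = (L_t/L_c)/(d_t/d_c)² = 4096/0.08702 = 4.707×10^4.
m_t − m_c = −2.5 log₁₀(4.707×10^4) = -11.68.

-11.68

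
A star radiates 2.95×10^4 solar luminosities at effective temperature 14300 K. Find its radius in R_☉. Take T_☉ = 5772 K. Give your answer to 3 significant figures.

28.0 R_☉

R/R_☉ = √(L/L_☉) / (T/T_☉)² = √(2.95×10^4) / (2.477)²
       = 171.8 / 6.138 = 27.98.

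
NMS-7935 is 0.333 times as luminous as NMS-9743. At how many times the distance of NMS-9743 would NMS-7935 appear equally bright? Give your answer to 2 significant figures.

0.58

Equal flux requires L_NMS-7935/d_NMS-7935² = L_NMS-9743/d_NMS-9743², so d_NMS-7935/d_NMS-9743 = √(L_NMS-7935/L_NMS-9743)
= √(0.333) = 0.5771.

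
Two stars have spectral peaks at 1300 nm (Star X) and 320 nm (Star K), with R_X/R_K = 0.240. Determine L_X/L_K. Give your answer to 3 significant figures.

Wien's law gives T ∝ 1/λ_max, so T_X/T_K = λ_K/λ_X = 320/1300 = 0.2462.
Then L ∝ R²T⁴ gives L_X/L_K = (0.240)² × (0.2462)⁴ = 0.05760 × 0.003671 = 2.115×10^-4.

2.11×10^-4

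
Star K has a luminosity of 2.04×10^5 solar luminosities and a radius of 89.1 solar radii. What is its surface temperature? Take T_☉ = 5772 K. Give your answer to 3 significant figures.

1.30×10^4 K

T/T_☉ = (L/L_☉)^(1/4) / (R/R_☉)^(1/2)
T = 5772 × (2.04×10^5)^(1/4) / √(89.1) = 5772 × 21.25 / 9.439 = 1.300×10^4 K.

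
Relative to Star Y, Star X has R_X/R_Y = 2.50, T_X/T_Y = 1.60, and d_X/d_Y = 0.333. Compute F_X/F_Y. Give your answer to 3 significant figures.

369

L_X/L_Y = (R_X/R_Y)²(T_X/T_Y)⁴ = (2.50)² × (1.60)⁴ = 40.96.
F_X/F_Y = (L_X/L_Y)/(d_X/d_Y)² = 40.96 / (0.333)² = 369.4.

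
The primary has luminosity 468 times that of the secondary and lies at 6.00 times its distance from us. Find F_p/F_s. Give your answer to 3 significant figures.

13.0

F = L/(4πd²), so F_p/F_s = (L_p/L_s) / (d_p/d_s)²
= 468 / (6.00)² = 468 / 36.00 = 13.00.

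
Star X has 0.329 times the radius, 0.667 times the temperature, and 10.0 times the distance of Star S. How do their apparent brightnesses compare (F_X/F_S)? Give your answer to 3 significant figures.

L_X/L_S = (R_X/R_S)²(T_X/T_S)⁴ = (0.329)² × (0.667)⁴ = 0.02142.
F_X/F_S = (L_X/L_S)/(d_X/d_S)² = 0.02142 / (10.0)² = 2.142×10^-4.

2.14×10^-4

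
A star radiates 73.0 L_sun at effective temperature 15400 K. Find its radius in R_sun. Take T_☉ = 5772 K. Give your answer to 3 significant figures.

1.20 R_sun

R/R_☉ = √(L/L_☉) / (T/T_☉)² = √(73.0) / (2.668)²
       = 8.544 / 7.119 = 1.200.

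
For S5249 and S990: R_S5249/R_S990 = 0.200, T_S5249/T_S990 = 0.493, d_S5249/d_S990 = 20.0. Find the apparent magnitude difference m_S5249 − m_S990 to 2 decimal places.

L_S5249/L_S990 = (0.200)²(0.493)⁴ = 0.002363.
F_S5249/F_S990 = (L_S5249/L_S990)/(d_S5249/d_S990)² = 0.002363/400.0 = 5.907×10^-6.
m_S5249 − m_S990 = −2.5 log₁₀(5.907×10^-6) = 13.07.

13.07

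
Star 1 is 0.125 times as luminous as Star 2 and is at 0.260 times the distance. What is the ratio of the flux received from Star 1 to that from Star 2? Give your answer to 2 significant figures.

F = L/(4πd²), so F_1/F_2 = (L_1/L_2) / (d_1/d_2)²
= 0.125 / (0.260)² = 0.125 / 0.06760 = 1.849.

1.8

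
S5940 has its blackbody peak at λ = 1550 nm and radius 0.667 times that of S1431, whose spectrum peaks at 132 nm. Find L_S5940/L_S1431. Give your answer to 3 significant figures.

Wien's law gives T ∝ 1/λ_max, so T_S5940/T_S1431 = λ_S1431/λ_S5940 = 132/1550 = 0.08516.
Then L ∝ R²T⁴ gives L_S5940/L_S1431 = (0.667)² × (0.08516)⁴ = 0.4449 × 5.260×10^-5 = 2.340×10^-5.

2.34×10^-5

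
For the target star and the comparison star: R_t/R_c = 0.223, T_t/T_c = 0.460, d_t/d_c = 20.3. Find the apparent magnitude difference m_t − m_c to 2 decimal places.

13.17

L_t/L_c = (0.223)²(0.460)⁴ = 0.002227.
F_t/F_c = (L_t/L_c)/(d_t/d_c)² = 0.002227/412.1 = 5.403×10^-6.
m_t − m_c = −2.5 log₁₀(5.403×10^-6) = 13.17.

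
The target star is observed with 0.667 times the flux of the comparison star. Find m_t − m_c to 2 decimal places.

m_t − m_c = −2.5 log₁₀(F_t/F_c) = −2.5 log₁₀(0.667) = −2.5 × (-0.176) = 0.440.

0.44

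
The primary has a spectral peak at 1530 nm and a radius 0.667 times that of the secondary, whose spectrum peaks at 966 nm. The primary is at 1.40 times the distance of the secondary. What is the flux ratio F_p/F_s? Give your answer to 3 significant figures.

Wien's law: T_p/T_s = λ_s/λ_p = 966/1530 = 0.6314.
L_p/L_s = (R_p/R_s)²(T_p/T_s)⁴ = (0.667)²(0.6314)⁴ = 0.07070.
F_p/F_s = (L_p/L_s)/(d_p/d_s)² = 0.07070/(1.40)² = 0.03607.

0.0361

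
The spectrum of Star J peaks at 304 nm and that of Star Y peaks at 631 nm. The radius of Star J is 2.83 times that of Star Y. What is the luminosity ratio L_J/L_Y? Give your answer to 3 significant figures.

Wien's law gives T ∝ 1/λ_max, so T_J/T_Y = λ_Y/λ_J = 631/304 = 2.076.
Then L ∝ R²T⁴ gives L_J/L_Y = (2.83)² × (2.076)⁴ = 8.009 × 18.56 = 148.7.

149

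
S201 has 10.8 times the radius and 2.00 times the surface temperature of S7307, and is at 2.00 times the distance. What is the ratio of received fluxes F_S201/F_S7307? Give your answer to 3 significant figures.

467

L_S201/L_S7307 = (R_S201/R_S7307)²(T_S201/T_S7307)⁴ = (10.8)² × (2.00)⁴ = 1866.
F_S201/F_S7307 = (L_S201/L_S7307)/(d_S201/d_S7307)² = 1866 / (2.00)² = 466.6.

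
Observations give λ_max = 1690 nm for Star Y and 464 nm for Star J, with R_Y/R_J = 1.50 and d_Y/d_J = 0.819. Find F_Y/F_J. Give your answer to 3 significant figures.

Wien's law: T_Y/T_J = λ_J/λ_Y = 464/1690 = 0.2746.
L_Y/L_J = (R_Y/R_J)²(T_Y/T_J)⁴ = (1.50)²(0.2746)⁴ = 0.01279.
F_Y/F_J = (L_Y/L_J)/(d_Y/d_J)² = 0.01279/(0.819)² = 0.01906.

0.0191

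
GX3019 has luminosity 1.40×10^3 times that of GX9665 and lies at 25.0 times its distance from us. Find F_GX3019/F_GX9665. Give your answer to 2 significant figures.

2.2

F = L/(4πd²), so F_GX3019/F_GX9665 = (L_GX3019/L_GX9665) / (d_GX3019/d_GX9665)²
= 1.40×10^3 / (25.0)² = 1.40×10^3 / 625.0 = 2.240.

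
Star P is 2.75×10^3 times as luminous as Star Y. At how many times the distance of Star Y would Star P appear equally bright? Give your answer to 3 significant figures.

52.4

Equal flux requires L_P/d_P² = L_Y/d_Y², so d_P/d_Y = √(L_P/L_Y)
= √(2.75×10^3) = 52.44.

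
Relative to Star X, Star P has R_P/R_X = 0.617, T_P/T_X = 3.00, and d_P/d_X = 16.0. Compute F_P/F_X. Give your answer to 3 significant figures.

L_P/L_X = (R_P/R_X)²(T_P/T_X)⁴ = (0.617)² × (3.00)⁴ = 30.84.
F_P/F_X = (L_P/L_X)/(d_P/d_X)² = 30.84 / (16.0)² = 0.1205.

0.120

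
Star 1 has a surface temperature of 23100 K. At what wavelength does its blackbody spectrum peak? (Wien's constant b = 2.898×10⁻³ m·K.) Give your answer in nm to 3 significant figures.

λ_max = b/T = 2.898×10⁻³ / 23100 = 1.25×10^-7 m = 125.5 nm.

125 nm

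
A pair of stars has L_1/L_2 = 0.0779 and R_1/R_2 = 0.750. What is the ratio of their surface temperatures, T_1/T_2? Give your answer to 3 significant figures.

0.610

L ∝ R²T⁴ gives T ∝ (L/R²)^(1/4), so
T_1/T_2 = (0.0779 / 0.750²)^(1/4) = (0.1385)^(1/4) = 0.6100.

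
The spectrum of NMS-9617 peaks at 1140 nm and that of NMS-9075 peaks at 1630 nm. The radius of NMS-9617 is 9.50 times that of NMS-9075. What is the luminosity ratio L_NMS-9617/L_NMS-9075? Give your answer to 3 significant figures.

Wien's law gives T ∝ 1/λ_max, so T_NMS-9617/T_NMS-9075 = λ_NMS-9075/λ_NMS-9617 = 1630/1140 = 1.430.
Then L ∝ R²T⁴ gives L_NMS-9617/L_NMS-9075 = (9.50)² × (1.430)⁴ = 90.25 × 4.180 = 377.2.

377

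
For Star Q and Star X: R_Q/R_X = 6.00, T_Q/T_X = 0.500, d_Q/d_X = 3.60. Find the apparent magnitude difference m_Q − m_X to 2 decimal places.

L_Q/L_X = (6.00)²(0.500)⁴ = 2.250.
F_Q/F_X = (L_Q/L_X)/(d_Q/d_X)² = 2.250/12.96 = 0.1736.
m_Q − m_X = −2.5 log₁₀(0.1736) = 1.90.

1.90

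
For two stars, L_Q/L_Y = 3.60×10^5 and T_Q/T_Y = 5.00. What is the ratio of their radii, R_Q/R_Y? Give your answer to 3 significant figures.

24.0

L ∝ R²T⁴ gives R ∝ √L / T², so
R_Q/R_Y = √(3.60×10^5) / (5.00)² = 600.0 / 25.00 = 24.00.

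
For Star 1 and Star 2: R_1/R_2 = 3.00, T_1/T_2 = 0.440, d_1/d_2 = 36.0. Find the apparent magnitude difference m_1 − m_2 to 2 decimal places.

8.96

L_1/L_2 = (3.00)²(0.440)⁴ = 0.3373.
F_1/F_2 = (L_1/L_2)/(d_1/d_2)² = 0.3373/1296 = 2.603×10^-4.
m_1 − m_2 = −2.5 log₁₀(2.603×10^-4) = 8.96.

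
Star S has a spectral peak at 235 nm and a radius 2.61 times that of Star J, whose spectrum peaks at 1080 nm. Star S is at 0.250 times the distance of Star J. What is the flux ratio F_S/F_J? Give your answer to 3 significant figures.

Wien's law: T_S/T_J = λ_J/λ_S = 1080/235 = 4.596.
L_S/L_J = (R_S/R_J)²(T_S/T_J)⁴ = (2.61)²(4.596)⁴ = 3039.
F_S/F_J = (L_S/L_J)/(d_S/d_J)² = 3039/(0.250)² = 4.862×10^4.

4.86×10^4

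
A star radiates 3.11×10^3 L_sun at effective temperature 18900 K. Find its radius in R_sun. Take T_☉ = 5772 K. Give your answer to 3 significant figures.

5.20 R_sun

R/R_☉ = √(L/L_☉) / (T/T_☉)² = √(3.11×10^3) / (3.274)²
       = 55.77 / 10.72 = 5.201.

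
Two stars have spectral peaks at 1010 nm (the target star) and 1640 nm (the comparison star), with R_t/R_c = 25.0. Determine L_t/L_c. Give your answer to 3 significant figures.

4.34×10^3

Wien's law gives T ∝ 1/λ_max, so T_t/T_c = λ_c/λ_t = 1640/1010 = 1.624.
Then L ∝ R²T⁴ gives L_t/L_c = (25.0)² × (1.624)⁴ = 625.0 × 6.952 = 4345.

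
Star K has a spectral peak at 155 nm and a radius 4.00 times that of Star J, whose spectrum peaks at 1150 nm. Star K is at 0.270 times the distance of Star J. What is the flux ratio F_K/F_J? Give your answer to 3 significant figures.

Wien's law: T_K/T_J = λ_J/λ_K = 1150/155 = 7.419.
L_K/L_J = (R_K/R_J)²(T_K/T_J)⁴ = (4.00)²(7.419)⁴ = 4.848×10^4.
F_K/F_J = (L_K/L_J)/(d_K/d_J)² = 4.848×10^4/(0.270)² = 6.651×10^5.

6.65×10^5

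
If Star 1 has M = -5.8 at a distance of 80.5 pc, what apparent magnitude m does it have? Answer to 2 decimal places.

m = M + 5 log₁₀(d/10 pc) = -5.8 + 5 log₁₀(80.5/10)
  = -5.8 + 5 × 0.906 = -5.8 + 4.53 = -1.27.

-1.27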